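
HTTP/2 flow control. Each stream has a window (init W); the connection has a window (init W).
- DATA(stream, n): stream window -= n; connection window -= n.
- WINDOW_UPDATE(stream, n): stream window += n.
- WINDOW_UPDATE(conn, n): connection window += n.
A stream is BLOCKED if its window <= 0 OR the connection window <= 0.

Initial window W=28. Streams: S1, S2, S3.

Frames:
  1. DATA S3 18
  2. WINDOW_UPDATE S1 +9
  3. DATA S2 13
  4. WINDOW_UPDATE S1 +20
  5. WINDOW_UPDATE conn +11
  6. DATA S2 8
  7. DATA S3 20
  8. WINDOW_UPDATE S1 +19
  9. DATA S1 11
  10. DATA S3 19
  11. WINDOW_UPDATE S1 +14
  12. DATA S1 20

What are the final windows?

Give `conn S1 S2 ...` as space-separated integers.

Op 1: conn=10 S1=28 S2=28 S3=10 blocked=[]
Op 2: conn=10 S1=37 S2=28 S3=10 blocked=[]
Op 3: conn=-3 S1=37 S2=15 S3=10 blocked=[1, 2, 3]
Op 4: conn=-3 S1=57 S2=15 S3=10 blocked=[1, 2, 3]
Op 5: conn=8 S1=57 S2=15 S3=10 blocked=[]
Op 6: conn=0 S1=57 S2=7 S3=10 blocked=[1, 2, 3]
Op 7: conn=-20 S1=57 S2=7 S3=-10 blocked=[1, 2, 3]
Op 8: conn=-20 S1=76 S2=7 S3=-10 blocked=[1, 2, 3]
Op 9: conn=-31 S1=65 S2=7 S3=-10 blocked=[1, 2, 3]
Op 10: conn=-50 S1=65 S2=7 S3=-29 blocked=[1, 2, 3]
Op 11: conn=-50 S1=79 S2=7 S3=-29 blocked=[1, 2, 3]
Op 12: conn=-70 S1=59 S2=7 S3=-29 blocked=[1, 2, 3]

Answer: -70 59 7 -29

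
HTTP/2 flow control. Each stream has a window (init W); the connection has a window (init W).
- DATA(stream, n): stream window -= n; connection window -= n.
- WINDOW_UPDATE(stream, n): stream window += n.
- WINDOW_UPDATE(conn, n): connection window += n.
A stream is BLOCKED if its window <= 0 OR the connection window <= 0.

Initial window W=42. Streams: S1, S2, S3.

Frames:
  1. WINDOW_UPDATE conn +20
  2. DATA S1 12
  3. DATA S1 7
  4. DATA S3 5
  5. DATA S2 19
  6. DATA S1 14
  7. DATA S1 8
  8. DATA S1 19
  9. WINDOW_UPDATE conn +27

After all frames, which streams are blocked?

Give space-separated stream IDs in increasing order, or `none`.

Answer: S1

Derivation:
Op 1: conn=62 S1=42 S2=42 S3=42 blocked=[]
Op 2: conn=50 S1=30 S2=42 S3=42 blocked=[]
Op 3: conn=43 S1=23 S2=42 S3=42 blocked=[]
Op 4: conn=38 S1=23 S2=42 S3=37 blocked=[]
Op 5: conn=19 S1=23 S2=23 S3=37 blocked=[]
Op 6: conn=5 S1=9 S2=23 S3=37 blocked=[]
Op 7: conn=-3 S1=1 S2=23 S3=37 blocked=[1, 2, 3]
Op 8: conn=-22 S1=-18 S2=23 S3=37 blocked=[1, 2, 3]
Op 9: conn=5 S1=-18 S2=23 S3=37 blocked=[1]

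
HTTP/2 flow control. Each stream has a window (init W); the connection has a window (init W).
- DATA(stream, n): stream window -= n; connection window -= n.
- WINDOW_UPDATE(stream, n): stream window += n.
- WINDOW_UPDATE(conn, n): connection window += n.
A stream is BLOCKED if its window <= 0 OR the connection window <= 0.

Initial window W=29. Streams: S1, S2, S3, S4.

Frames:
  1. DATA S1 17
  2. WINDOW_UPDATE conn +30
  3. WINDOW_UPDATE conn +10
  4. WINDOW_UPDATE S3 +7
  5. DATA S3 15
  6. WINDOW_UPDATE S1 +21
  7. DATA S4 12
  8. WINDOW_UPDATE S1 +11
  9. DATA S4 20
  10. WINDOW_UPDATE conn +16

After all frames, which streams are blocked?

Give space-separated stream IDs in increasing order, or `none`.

Answer: S4

Derivation:
Op 1: conn=12 S1=12 S2=29 S3=29 S4=29 blocked=[]
Op 2: conn=42 S1=12 S2=29 S3=29 S4=29 blocked=[]
Op 3: conn=52 S1=12 S2=29 S3=29 S4=29 blocked=[]
Op 4: conn=52 S1=12 S2=29 S3=36 S4=29 blocked=[]
Op 5: conn=37 S1=12 S2=29 S3=21 S4=29 blocked=[]
Op 6: conn=37 S1=33 S2=29 S3=21 S4=29 blocked=[]
Op 7: conn=25 S1=33 S2=29 S3=21 S4=17 blocked=[]
Op 8: conn=25 S1=44 S2=29 S3=21 S4=17 blocked=[]
Op 9: conn=5 S1=44 S2=29 S3=21 S4=-3 blocked=[4]
Op 10: conn=21 S1=44 S2=29 S3=21 S4=-3 blocked=[4]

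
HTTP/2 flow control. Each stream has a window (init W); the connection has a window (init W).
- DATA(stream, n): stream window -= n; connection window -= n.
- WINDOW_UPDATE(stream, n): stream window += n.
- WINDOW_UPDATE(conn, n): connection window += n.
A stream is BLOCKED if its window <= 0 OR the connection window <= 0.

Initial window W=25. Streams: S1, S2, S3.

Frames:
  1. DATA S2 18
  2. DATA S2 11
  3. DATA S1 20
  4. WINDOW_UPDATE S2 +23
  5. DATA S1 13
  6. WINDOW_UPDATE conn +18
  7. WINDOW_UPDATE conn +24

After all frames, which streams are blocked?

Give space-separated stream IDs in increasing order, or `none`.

Op 1: conn=7 S1=25 S2=7 S3=25 blocked=[]
Op 2: conn=-4 S1=25 S2=-4 S3=25 blocked=[1, 2, 3]
Op 3: conn=-24 S1=5 S2=-4 S3=25 blocked=[1, 2, 3]
Op 4: conn=-24 S1=5 S2=19 S3=25 blocked=[1, 2, 3]
Op 5: conn=-37 S1=-8 S2=19 S3=25 blocked=[1, 2, 3]
Op 6: conn=-19 S1=-8 S2=19 S3=25 blocked=[1, 2, 3]
Op 7: conn=5 S1=-8 S2=19 S3=25 blocked=[1]

Answer: S1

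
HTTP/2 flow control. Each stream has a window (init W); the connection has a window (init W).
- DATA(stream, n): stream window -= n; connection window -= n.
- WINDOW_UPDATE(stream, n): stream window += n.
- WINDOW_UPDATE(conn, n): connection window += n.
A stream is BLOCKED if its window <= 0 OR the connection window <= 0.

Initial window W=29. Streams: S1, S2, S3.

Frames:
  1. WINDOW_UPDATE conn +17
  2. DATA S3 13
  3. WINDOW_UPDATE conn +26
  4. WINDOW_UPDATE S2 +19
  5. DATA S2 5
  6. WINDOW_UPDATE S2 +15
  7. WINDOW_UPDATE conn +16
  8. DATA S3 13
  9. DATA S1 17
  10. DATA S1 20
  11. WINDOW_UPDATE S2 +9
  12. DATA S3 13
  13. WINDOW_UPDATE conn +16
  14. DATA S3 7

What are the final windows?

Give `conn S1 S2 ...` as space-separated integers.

Answer: 16 -8 67 -17

Derivation:
Op 1: conn=46 S1=29 S2=29 S3=29 blocked=[]
Op 2: conn=33 S1=29 S2=29 S3=16 blocked=[]
Op 3: conn=59 S1=29 S2=29 S3=16 blocked=[]
Op 4: conn=59 S1=29 S2=48 S3=16 blocked=[]
Op 5: conn=54 S1=29 S2=43 S3=16 blocked=[]
Op 6: conn=54 S1=29 S2=58 S3=16 blocked=[]
Op 7: conn=70 S1=29 S2=58 S3=16 blocked=[]
Op 8: conn=57 S1=29 S2=58 S3=3 blocked=[]
Op 9: conn=40 S1=12 S2=58 S3=3 blocked=[]
Op 10: conn=20 S1=-8 S2=58 S3=3 blocked=[1]
Op 11: conn=20 S1=-8 S2=67 S3=3 blocked=[1]
Op 12: conn=7 S1=-8 S2=67 S3=-10 blocked=[1, 3]
Op 13: conn=23 S1=-8 S2=67 S3=-10 blocked=[1, 3]
Op 14: conn=16 S1=-8 S2=67 S3=-17 blocked=[1, 3]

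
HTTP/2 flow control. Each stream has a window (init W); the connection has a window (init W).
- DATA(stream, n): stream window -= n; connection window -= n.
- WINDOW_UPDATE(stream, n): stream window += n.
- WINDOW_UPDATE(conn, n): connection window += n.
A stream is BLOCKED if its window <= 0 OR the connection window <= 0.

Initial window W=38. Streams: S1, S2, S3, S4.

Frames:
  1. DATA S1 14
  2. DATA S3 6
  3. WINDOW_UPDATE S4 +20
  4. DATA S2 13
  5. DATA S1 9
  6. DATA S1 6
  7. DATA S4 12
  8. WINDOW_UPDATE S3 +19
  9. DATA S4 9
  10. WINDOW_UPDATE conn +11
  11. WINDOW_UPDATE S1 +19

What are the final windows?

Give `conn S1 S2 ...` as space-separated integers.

Answer: -20 28 25 51 37

Derivation:
Op 1: conn=24 S1=24 S2=38 S3=38 S4=38 blocked=[]
Op 2: conn=18 S1=24 S2=38 S3=32 S4=38 blocked=[]
Op 3: conn=18 S1=24 S2=38 S3=32 S4=58 blocked=[]
Op 4: conn=5 S1=24 S2=25 S3=32 S4=58 blocked=[]
Op 5: conn=-4 S1=15 S2=25 S3=32 S4=58 blocked=[1, 2, 3, 4]
Op 6: conn=-10 S1=9 S2=25 S3=32 S4=58 blocked=[1, 2, 3, 4]
Op 7: conn=-22 S1=9 S2=25 S3=32 S4=46 blocked=[1, 2, 3, 4]
Op 8: conn=-22 S1=9 S2=25 S3=51 S4=46 blocked=[1, 2, 3, 4]
Op 9: conn=-31 S1=9 S2=25 S3=51 S4=37 blocked=[1, 2, 3, 4]
Op 10: conn=-20 S1=9 S2=25 S3=51 S4=37 blocked=[1, 2, 3, 4]
Op 11: conn=-20 S1=28 S2=25 S3=51 S4=37 blocked=[1, 2, 3, 4]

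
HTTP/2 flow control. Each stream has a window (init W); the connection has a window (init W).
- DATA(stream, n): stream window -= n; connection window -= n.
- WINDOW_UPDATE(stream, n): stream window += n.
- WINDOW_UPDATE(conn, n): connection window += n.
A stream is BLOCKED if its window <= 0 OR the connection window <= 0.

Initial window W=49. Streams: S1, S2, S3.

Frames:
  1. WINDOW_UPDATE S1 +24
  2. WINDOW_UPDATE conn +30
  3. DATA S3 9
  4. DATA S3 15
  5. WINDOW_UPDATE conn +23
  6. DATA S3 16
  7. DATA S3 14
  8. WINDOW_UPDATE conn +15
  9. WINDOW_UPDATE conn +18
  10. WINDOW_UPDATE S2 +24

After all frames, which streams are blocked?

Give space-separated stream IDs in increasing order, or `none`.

Op 1: conn=49 S1=73 S2=49 S3=49 blocked=[]
Op 2: conn=79 S1=73 S2=49 S3=49 blocked=[]
Op 3: conn=70 S1=73 S2=49 S3=40 blocked=[]
Op 4: conn=55 S1=73 S2=49 S3=25 blocked=[]
Op 5: conn=78 S1=73 S2=49 S3=25 blocked=[]
Op 6: conn=62 S1=73 S2=49 S3=9 blocked=[]
Op 7: conn=48 S1=73 S2=49 S3=-5 blocked=[3]
Op 8: conn=63 S1=73 S2=49 S3=-5 blocked=[3]
Op 9: conn=81 S1=73 S2=49 S3=-5 blocked=[3]
Op 10: conn=81 S1=73 S2=73 S3=-5 blocked=[3]

Answer: S3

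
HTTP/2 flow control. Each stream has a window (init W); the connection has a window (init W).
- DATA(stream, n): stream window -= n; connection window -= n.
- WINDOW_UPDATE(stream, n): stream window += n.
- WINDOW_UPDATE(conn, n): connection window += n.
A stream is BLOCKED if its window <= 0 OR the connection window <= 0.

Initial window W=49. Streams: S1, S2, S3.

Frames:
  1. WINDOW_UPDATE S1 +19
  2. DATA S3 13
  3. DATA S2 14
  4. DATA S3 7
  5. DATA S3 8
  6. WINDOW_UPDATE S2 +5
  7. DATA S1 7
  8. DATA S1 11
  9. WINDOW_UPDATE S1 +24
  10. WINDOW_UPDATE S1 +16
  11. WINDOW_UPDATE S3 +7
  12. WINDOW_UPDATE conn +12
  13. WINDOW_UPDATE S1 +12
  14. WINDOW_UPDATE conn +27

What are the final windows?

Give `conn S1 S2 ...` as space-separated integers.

Op 1: conn=49 S1=68 S2=49 S3=49 blocked=[]
Op 2: conn=36 S1=68 S2=49 S3=36 blocked=[]
Op 3: conn=22 S1=68 S2=35 S3=36 blocked=[]
Op 4: conn=15 S1=68 S2=35 S3=29 blocked=[]
Op 5: conn=7 S1=68 S2=35 S3=21 blocked=[]
Op 6: conn=7 S1=68 S2=40 S3=21 blocked=[]
Op 7: conn=0 S1=61 S2=40 S3=21 blocked=[1, 2, 3]
Op 8: conn=-11 S1=50 S2=40 S3=21 blocked=[1, 2, 3]
Op 9: conn=-11 S1=74 S2=40 S3=21 blocked=[1, 2, 3]
Op 10: conn=-11 S1=90 S2=40 S3=21 blocked=[1, 2, 3]
Op 11: conn=-11 S1=90 S2=40 S3=28 blocked=[1, 2, 3]
Op 12: conn=1 S1=90 S2=40 S3=28 blocked=[]
Op 13: conn=1 S1=102 S2=40 S3=28 blocked=[]
Op 14: conn=28 S1=102 S2=40 S3=28 blocked=[]

Answer: 28 102 40 28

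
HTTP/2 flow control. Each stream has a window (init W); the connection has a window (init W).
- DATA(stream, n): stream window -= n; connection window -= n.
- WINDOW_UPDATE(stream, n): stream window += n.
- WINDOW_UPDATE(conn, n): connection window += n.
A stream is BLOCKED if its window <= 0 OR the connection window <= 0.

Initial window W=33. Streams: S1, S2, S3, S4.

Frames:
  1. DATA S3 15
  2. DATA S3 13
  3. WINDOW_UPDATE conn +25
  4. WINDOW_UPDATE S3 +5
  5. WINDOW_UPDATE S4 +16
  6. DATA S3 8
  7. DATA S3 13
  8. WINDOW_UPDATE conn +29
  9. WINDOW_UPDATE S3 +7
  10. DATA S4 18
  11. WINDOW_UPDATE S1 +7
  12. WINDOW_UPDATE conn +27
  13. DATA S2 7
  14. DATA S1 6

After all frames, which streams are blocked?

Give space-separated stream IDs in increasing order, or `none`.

Op 1: conn=18 S1=33 S2=33 S3=18 S4=33 blocked=[]
Op 2: conn=5 S1=33 S2=33 S3=5 S4=33 blocked=[]
Op 3: conn=30 S1=33 S2=33 S3=5 S4=33 blocked=[]
Op 4: conn=30 S1=33 S2=33 S3=10 S4=33 blocked=[]
Op 5: conn=30 S1=33 S2=33 S3=10 S4=49 blocked=[]
Op 6: conn=22 S1=33 S2=33 S3=2 S4=49 blocked=[]
Op 7: conn=9 S1=33 S2=33 S3=-11 S4=49 blocked=[3]
Op 8: conn=38 S1=33 S2=33 S3=-11 S4=49 blocked=[3]
Op 9: conn=38 S1=33 S2=33 S3=-4 S4=49 blocked=[3]
Op 10: conn=20 S1=33 S2=33 S3=-4 S4=31 blocked=[3]
Op 11: conn=20 S1=40 S2=33 S3=-4 S4=31 blocked=[3]
Op 12: conn=47 S1=40 S2=33 S3=-4 S4=31 blocked=[3]
Op 13: conn=40 S1=40 S2=26 S3=-4 S4=31 blocked=[3]
Op 14: conn=34 S1=34 S2=26 S3=-4 S4=31 blocked=[3]

Answer: S3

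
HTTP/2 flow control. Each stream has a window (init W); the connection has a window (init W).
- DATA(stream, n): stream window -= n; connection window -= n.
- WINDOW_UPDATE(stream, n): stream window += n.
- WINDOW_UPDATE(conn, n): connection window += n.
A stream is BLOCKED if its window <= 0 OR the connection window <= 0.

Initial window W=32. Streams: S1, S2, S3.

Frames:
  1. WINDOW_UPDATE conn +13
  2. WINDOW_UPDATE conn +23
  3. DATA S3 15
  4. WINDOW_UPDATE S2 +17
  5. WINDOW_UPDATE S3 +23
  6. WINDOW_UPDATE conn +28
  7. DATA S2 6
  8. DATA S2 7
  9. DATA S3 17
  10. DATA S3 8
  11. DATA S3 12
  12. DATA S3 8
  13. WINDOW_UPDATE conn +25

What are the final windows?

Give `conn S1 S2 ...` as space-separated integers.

Answer: 48 32 36 -5

Derivation:
Op 1: conn=45 S1=32 S2=32 S3=32 blocked=[]
Op 2: conn=68 S1=32 S2=32 S3=32 blocked=[]
Op 3: conn=53 S1=32 S2=32 S3=17 blocked=[]
Op 4: conn=53 S1=32 S2=49 S3=17 blocked=[]
Op 5: conn=53 S1=32 S2=49 S3=40 blocked=[]
Op 6: conn=81 S1=32 S2=49 S3=40 blocked=[]
Op 7: conn=75 S1=32 S2=43 S3=40 blocked=[]
Op 8: conn=68 S1=32 S2=36 S3=40 blocked=[]
Op 9: conn=51 S1=32 S2=36 S3=23 blocked=[]
Op 10: conn=43 S1=32 S2=36 S3=15 blocked=[]
Op 11: conn=31 S1=32 S2=36 S3=3 blocked=[]
Op 12: conn=23 S1=32 S2=36 S3=-5 blocked=[3]
Op 13: conn=48 S1=32 S2=36 S3=-5 blocked=[3]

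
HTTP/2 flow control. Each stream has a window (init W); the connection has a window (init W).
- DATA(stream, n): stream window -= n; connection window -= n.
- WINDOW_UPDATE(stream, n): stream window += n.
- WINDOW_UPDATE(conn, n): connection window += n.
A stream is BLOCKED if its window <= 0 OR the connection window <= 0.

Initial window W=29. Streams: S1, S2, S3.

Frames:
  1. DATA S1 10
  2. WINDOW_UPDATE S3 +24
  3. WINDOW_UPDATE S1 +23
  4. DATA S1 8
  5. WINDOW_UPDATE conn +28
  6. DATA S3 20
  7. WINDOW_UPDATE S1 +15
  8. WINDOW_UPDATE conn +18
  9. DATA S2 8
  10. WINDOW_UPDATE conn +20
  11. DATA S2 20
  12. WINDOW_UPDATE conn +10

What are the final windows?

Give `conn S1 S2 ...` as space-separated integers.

Op 1: conn=19 S1=19 S2=29 S3=29 blocked=[]
Op 2: conn=19 S1=19 S2=29 S3=53 blocked=[]
Op 3: conn=19 S1=42 S2=29 S3=53 blocked=[]
Op 4: conn=11 S1=34 S2=29 S3=53 blocked=[]
Op 5: conn=39 S1=34 S2=29 S3=53 blocked=[]
Op 6: conn=19 S1=34 S2=29 S3=33 blocked=[]
Op 7: conn=19 S1=49 S2=29 S3=33 blocked=[]
Op 8: conn=37 S1=49 S2=29 S3=33 blocked=[]
Op 9: conn=29 S1=49 S2=21 S3=33 blocked=[]
Op 10: conn=49 S1=49 S2=21 S3=33 blocked=[]
Op 11: conn=29 S1=49 S2=1 S3=33 blocked=[]
Op 12: conn=39 S1=49 S2=1 S3=33 blocked=[]

Answer: 39 49 1 33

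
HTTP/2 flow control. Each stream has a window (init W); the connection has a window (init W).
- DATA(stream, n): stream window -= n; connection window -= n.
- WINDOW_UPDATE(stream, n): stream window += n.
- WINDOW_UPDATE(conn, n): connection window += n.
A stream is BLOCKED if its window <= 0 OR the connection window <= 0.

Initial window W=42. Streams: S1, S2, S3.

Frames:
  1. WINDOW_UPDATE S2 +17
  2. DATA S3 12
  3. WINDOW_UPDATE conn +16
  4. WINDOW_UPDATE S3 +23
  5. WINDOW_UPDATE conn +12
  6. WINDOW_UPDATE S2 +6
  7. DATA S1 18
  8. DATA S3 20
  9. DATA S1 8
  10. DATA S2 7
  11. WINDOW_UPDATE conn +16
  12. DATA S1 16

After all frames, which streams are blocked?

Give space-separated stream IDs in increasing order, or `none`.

Op 1: conn=42 S1=42 S2=59 S3=42 blocked=[]
Op 2: conn=30 S1=42 S2=59 S3=30 blocked=[]
Op 3: conn=46 S1=42 S2=59 S3=30 blocked=[]
Op 4: conn=46 S1=42 S2=59 S3=53 blocked=[]
Op 5: conn=58 S1=42 S2=59 S3=53 blocked=[]
Op 6: conn=58 S1=42 S2=65 S3=53 blocked=[]
Op 7: conn=40 S1=24 S2=65 S3=53 blocked=[]
Op 8: conn=20 S1=24 S2=65 S3=33 blocked=[]
Op 9: conn=12 S1=16 S2=65 S3=33 blocked=[]
Op 10: conn=5 S1=16 S2=58 S3=33 blocked=[]
Op 11: conn=21 S1=16 S2=58 S3=33 blocked=[]
Op 12: conn=5 S1=0 S2=58 S3=33 blocked=[1]

Answer: S1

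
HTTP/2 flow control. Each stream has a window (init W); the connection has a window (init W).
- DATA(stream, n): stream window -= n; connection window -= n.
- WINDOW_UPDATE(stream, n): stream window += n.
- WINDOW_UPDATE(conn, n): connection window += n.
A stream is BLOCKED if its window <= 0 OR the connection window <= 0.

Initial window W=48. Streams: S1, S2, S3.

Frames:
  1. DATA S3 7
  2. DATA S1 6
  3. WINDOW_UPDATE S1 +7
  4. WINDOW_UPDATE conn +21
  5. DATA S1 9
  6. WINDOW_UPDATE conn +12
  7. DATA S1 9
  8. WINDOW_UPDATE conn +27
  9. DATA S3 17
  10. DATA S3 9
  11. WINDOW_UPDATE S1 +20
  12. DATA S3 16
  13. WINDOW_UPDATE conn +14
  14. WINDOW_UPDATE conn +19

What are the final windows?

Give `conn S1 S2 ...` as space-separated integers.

Answer: 68 51 48 -1

Derivation:
Op 1: conn=41 S1=48 S2=48 S3=41 blocked=[]
Op 2: conn=35 S1=42 S2=48 S3=41 blocked=[]
Op 3: conn=35 S1=49 S2=48 S3=41 blocked=[]
Op 4: conn=56 S1=49 S2=48 S3=41 blocked=[]
Op 5: conn=47 S1=40 S2=48 S3=41 blocked=[]
Op 6: conn=59 S1=40 S2=48 S3=41 blocked=[]
Op 7: conn=50 S1=31 S2=48 S3=41 blocked=[]
Op 8: conn=77 S1=31 S2=48 S3=41 blocked=[]
Op 9: conn=60 S1=31 S2=48 S3=24 blocked=[]
Op 10: conn=51 S1=31 S2=48 S3=15 blocked=[]
Op 11: conn=51 S1=51 S2=48 S3=15 blocked=[]
Op 12: conn=35 S1=51 S2=48 S3=-1 blocked=[3]
Op 13: conn=49 S1=51 S2=48 S3=-1 blocked=[3]
Op 14: conn=68 S1=51 S2=48 S3=-1 blocked=[3]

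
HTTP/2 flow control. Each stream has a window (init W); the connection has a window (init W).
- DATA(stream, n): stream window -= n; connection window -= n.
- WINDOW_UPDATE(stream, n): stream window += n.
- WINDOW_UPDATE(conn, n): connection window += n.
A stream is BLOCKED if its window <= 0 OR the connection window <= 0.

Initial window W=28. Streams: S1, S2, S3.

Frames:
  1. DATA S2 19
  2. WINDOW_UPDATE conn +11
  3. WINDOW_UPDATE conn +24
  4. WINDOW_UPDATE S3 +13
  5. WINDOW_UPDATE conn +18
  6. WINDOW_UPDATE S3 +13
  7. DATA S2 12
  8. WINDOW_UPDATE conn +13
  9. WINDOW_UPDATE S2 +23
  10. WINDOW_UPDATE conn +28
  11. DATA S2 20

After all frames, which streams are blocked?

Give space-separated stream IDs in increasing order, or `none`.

Answer: S2

Derivation:
Op 1: conn=9 S1=28 S2=9 S3=28 blocked=[]
Op 2: conn=20 S1=28 S2=9 S3=28 blocked=[]
Op 3: conn=44 S1=28 S2=9 S3=28 blocked=[]
Op 4: conn=44 S1=28 S2=9 S3=41 blocked=[]
Op 5: conn=62 S1=28 S2=9 S3=41 blocked=[]
Op 6: conn=62 S1=28 S2=9 S3=54 blocked=[]
Op 7: conn=50 S1=28 S2=-3 S3=54 blocked=[2]
Op 8: conn=63 S1=28 S2=-3 S3=54 blocked=[2]
Op 9: conn=63 S1=28 S2=20 S3=54 blocked=[]
Op 10: conn=91 S1=28 S2=20 S3=54 blocked=[]
Op 11: conn=71 S1=28 S2=0 S3=54 blocked=[2]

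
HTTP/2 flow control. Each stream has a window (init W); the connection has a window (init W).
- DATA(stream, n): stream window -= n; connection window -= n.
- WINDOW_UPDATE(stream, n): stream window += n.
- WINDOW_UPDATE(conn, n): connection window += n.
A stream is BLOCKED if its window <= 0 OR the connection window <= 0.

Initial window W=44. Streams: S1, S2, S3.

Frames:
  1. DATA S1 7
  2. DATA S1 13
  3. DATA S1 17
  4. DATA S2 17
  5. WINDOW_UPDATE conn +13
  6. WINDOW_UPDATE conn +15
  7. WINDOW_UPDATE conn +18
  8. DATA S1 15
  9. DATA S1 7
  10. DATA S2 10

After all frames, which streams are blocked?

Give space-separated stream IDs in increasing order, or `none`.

Answer: S1

Derivation:
Op 1: conn=37 S1=37 S2=44 S3=44 blocked=[]
Op 2: conn=24 S1=24 S2=44 S3=44 blocked=[]
Op 3: conn=7 S1=7 S2=44 S3=44 blocked=[]
Op 4: conn=-10 S1=7 S2=27 S3=44 blocked=[1, 2, 3]
Op 5: conn=3 S1=7 S2=27 S3=44 blocked=[]
Op 6: conn=18 S1=7 S2=27 S3=44 blocked=[]
Op 7: conn=36 S1=7 S2=27 S3=44 blocked=[]
Op 8: conn=21 S1=-8 S2=27 S3=44 blocked=[1]
Op 9: conn=14 S1=-15 S2=27 S3=44 blocked=[1]
Op 10: conn=4 S1=-15 S2=17 S3=44 blocked=[1]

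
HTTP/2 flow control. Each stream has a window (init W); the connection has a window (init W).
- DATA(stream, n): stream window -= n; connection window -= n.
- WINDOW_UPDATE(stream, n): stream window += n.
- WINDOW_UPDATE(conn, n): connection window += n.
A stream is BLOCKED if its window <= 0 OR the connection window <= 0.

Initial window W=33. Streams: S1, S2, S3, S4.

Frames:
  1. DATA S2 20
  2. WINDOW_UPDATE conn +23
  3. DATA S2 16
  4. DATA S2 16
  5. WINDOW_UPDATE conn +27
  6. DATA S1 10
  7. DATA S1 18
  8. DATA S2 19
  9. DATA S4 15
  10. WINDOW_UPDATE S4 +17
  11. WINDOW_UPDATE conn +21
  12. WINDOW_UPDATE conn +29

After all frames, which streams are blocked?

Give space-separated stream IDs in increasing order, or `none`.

Op 1: conn=13 S1=33 S2=13 S3=33 S4=33 blocked=[]
Op 2: conn=36 S1=33 S2=13 S3=33 S4=33 blocked=[]
Op 3: conn=20 S1=33 S2=-3 S3=33 S4=33 blocked=[2]
Op 4: conn=4 S1=33 S2=-19 S3=33 S4=33 blocked=[2]
Op 5: conn=31 S1=33 S2=-19 S3=33 S4=33 blocked=[2]
Op 6: conn=21 S1=23 S2=-19 S3=33 S4=33 blocked=[2]
Op 7: conn=3 S1=5 S2=-19 S3=33 S4=33 blocked=[2]
Op 8: conn=-16 S1=5 S2=-38 S3=33 S4=33 blocked=[1, 2, 3, 4]
Op 9: conn=-31 S1=5 S2=-38 S3=33 S4=18 blocked=[1, 2, 3, 4]
Op 10: conn=-31 S1=5 S2=-38 S3=33 S4=35 blocked=[1, 2, 3, 4]
Op 11: conn=-10 S1=5 S2=-38 S3=33 S4=35 blocked=[1, 2, 3, 4]
Op 12: conn=19 S1=5 S2=-38 S3=33 S4=35 blocked=[2]

Answer: S2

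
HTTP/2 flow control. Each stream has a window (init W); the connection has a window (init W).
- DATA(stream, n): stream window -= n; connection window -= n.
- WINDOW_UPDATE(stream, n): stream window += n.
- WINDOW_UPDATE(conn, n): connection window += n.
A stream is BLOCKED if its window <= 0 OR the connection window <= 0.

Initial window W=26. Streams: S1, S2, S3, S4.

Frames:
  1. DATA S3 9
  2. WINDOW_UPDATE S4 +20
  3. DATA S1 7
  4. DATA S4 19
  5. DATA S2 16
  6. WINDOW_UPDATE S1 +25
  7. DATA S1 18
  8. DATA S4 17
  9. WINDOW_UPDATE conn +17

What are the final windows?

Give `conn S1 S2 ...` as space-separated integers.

Answer: -43 26 10 17 10

Derivation:
Op 1: conn=17 S1=26 S2=26 S3=17 S4=26 blocked=[]
Op 2: conn=17 S1=26 S2=26 S3=17 S4=46 blocked=[]
Op 3: conn=10 S1=19 S2=26 S3=17 S4=46 blocked=[]
Op 4: conn=-9 S1=19 S2=26 S3=17 S4=27 blocked=[1, 2, 3, 4]
Op 5: conn=-25 S1=19 S2=10 S3=17 S4=27 blocked=[1, 2, 3, 4]
Op 6: conn=-25 S1=44 S2=10 S3=17 S4=27 blocked=[1, 2, 3, 4]
Op 7: conn=-43 S1=26 S2=10 S3=17 S4=27 blocked=[1, 2, 3, 4]
Op 8: conn=-60 S1=26 S2=10 S3=17 S4=10 blocked=[1, 2, 3, 4]
Op 9: conn=-43 S1=26 S2=10 S3=17 S4=10 blocked=[1, 2, 3, 4]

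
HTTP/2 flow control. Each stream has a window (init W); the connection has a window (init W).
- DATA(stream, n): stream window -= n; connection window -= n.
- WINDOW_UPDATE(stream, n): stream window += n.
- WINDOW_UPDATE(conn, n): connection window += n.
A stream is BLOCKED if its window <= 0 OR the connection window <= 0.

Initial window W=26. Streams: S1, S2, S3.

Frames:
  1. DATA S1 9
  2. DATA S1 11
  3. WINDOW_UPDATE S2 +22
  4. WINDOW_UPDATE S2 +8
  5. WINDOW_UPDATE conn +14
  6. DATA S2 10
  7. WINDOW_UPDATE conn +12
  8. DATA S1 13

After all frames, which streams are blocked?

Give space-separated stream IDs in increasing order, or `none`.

Answer: S1

Derivation:
Op 1: conn=17 S1=17 S2=26 S3=26 blocked=[]
Op 2: conn=6 S1=6 S2=26 S3=26 blocked=[]
Op 3: conn=6 S1=6 S2=48 S3=26 blocked=[]
Op 4: conn=6 S1=6 S2=56 S3=26 blocked=[]
Op 5: conn=20 S1=6 S2=56 S3=26 blocked=[]
Op 6: conn=10 S1=6 S2=46 S3=26 blocked=[]
Op 7: conn=22 S1=6 S2=46 S3=26 blocked=[]
Op 8: conn=9 S1=-7 S2=46 S3=26 blocked=[1]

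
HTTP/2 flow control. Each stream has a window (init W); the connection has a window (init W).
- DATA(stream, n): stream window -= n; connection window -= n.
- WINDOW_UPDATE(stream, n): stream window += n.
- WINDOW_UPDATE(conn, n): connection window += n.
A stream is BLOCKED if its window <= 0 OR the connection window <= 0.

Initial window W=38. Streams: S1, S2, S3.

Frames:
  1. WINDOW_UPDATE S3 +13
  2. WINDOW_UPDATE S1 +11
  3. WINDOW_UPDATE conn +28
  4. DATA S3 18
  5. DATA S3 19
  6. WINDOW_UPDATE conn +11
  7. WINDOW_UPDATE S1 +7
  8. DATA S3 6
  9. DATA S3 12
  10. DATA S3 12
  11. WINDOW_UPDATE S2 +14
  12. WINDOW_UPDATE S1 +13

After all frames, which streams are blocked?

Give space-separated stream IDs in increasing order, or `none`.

Answer: S3

Derivation:
Op 1: conn=38 S1=38 S2=38 S3=51 blocked=[]
Op 2: conn=38 S1=49 S2=38 S3=51 blocked=[]
Op 3: conn=66 S1=49 S2=38 S3=51 blocked=[]
Op 4: conn=48 S1=49 S2=38 S3=33 blocked=[]
Op 5: conn=29 S1=49 S2=38 S3=14 blocked=[]
Op 6: conn=40 S1=49 S2=38 S3=14 blocked=[]
Op 7: conn=40 S1=56 S2=38 S3=14 blocked=[]
Op 8: conn=34 S1=56 S2=38 S3=8 blocked=[]
Op 9: conn=22 S1=56 S2=38 S3=-4 blocked=[3]
Op 10: conn=10 S1=56 S2=38 S3=-16 blocked=[3]
Op 11: conn=10 S1=56 S2=52 S3=-16 blocked=[3]
Op 12: conn=10 S1=69 S2=52 S3=-16 blocked=[3]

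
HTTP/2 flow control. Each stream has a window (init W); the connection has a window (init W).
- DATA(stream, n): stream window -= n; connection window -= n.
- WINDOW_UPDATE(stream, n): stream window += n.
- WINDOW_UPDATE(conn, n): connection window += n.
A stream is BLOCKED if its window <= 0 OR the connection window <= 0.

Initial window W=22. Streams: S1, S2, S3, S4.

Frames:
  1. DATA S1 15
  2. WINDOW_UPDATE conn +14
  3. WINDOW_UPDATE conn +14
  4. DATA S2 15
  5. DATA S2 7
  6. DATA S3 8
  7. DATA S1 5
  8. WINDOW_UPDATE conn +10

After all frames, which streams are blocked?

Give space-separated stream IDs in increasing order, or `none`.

Op 1: conn=7 S1=7 S2=22 S3=22 S4=22 blocked=[]
Op 2: conn=21 S1=7 S2=22 S3=22 S4=22 blocked=[]
Op 3: conn=35 S1=7 S2=22 S3=22 S4=22 blocked=[]
Op 4: conn=20 S1=7 S2=7 S3=22 S4=22 blocked=[]
Op 5: conn=13 S1=7 S2=0 S3=22 S4=22 blocked=[2]
Op 6: conn=5 S1=7 S2=0 S3=14 S4=22 blocked=[2]
Op 7: conn=0 S1=2 S2=0 S3=14 S4=22 blocked=[1, 2, 3, 4]
Op 8: conn=10 S1=2 S2=0 S3=14 S4=22 blocked=[2]

Answer: S2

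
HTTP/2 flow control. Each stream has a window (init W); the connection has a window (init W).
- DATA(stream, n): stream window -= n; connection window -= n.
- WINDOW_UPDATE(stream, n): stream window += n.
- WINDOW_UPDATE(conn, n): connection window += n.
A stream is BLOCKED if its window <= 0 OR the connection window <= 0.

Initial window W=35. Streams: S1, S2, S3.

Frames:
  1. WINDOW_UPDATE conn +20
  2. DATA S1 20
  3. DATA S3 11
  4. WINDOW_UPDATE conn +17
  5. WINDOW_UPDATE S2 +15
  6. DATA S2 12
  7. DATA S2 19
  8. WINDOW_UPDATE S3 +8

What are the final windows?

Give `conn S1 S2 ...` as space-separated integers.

Answer: 10 15 19 32

Derivation:
Op 1: conn=55 S1=35 S2=35 S3=35 blocked=[]
Op 2: conn=35 S1=15 S2=35 S3=35 blocked=[]
Op 3: conn=24 S1=15 S2=35 S3=24 blocked=[]
Op 4: conn=41 S1=15 S2=35 S3=24 blocked=[]
Op 5: conn=41 S1=15 S2=50 S3=24 blocked=[]
Op 6: conn=29 S1=15 S2=38 S3=24 blocked=[]
Op 7: conn=10 S1=15 S2=19 S3=24 blocked=[]
Op 8: conn=10 S1=15 S2=19 S3=32 blocked=[]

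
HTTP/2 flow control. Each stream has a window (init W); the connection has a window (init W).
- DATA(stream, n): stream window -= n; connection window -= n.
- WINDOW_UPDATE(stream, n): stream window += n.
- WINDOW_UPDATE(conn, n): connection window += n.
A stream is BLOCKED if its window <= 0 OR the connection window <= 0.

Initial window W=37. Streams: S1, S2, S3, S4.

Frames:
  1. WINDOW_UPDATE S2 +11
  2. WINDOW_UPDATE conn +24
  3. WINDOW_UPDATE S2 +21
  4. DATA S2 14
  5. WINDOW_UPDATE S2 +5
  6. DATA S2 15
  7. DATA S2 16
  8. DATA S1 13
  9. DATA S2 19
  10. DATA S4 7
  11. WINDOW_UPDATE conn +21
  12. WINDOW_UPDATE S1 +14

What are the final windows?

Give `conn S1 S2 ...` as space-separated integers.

Op 1: conn=37 S1=37 S2=48 S3=37 S4=37 blocked=[]
Op 2: conn=61 S1=37 S2=48 S3=37 S4=37 blocked=[]
Op 3: conn=61 S1=37 S2=69 S3=37 S4=37 blocked=[]
Op 4: conn=47 S1=37 S2=55 S3=37 S4=37 blocked=[]
Op 5: conn=47 S1=37 S2=60 S3=37 S4=37 blocked=[]
Op 6: conn=32 S1=37 S2=45 S3=37 S4=37 blocked=[]
Op 7: conn=16 S1=37 S2=29 S3=37 S4=37 blocked=[]
Op 8: conn=3 S1=24 S2=29 S3=37 S4=37 blocked=[]
Op 9: conn=-16 S1=24 S2=10 S3=37 S4=37 blocked=[1, 2, 3, 4]
Op 10: conn=-23 S1=24 S2=10 S3=37 S4=30 blocked=[1, 2, 3, 4]
Op 11: conn=-2 S1=24 S2=10 S3=37 S4=30 blocked=[1, 2, 3, 4]
Op 12: conn=-2 S1=38 S2=10 S3=37 S4=30 blocked=[1, 2, 3, 4]

Answer: -2 38 10 37 30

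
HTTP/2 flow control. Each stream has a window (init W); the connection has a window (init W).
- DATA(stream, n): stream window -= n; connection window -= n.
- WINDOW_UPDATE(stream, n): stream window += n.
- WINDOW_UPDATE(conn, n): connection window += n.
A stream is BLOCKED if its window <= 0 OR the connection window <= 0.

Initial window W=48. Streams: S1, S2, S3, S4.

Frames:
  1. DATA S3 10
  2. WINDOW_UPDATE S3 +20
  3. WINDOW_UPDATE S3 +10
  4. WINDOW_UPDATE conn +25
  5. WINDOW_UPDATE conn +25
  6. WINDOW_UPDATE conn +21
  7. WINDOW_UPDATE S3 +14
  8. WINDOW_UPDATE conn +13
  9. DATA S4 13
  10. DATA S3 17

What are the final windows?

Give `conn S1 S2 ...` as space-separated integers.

Answer: 92 48 48 65 35

Derivation:
Op 1: conn=38 S1=48 S2=48 S3=38 S4=48 blocked=[]
Op 2: conn=38 S1=48 S2=48 S3=58 S4=48 blocked=[]
Op 3: conn=38 S1=48 S2=48 S3=68 S4=48 blocked=[]
Op 4: conn=63 S1=48 S2=48 S3=68 S4=48 blocked=[]
Op 5: conn=88 S1=48 S2=48 S3=68 S4=48 blocked=[]
Op 6: conn=109 S1=48 S2=48 S3=68 S4=48 blocked=[]
Op 7: conn=109 S1=48 S2=48 S3=82 S4=48 blocked=[]
Op 8: conn=122 S1=48 S2=48 S3=82 S4=48 blocked=[]
Op 9: conn=109 S1=48 S2=48 S3=82 S4=35 blocked=[]
Op 10: conn=92 S1=48 S2=48 S3=65 S4=35 blocked=[]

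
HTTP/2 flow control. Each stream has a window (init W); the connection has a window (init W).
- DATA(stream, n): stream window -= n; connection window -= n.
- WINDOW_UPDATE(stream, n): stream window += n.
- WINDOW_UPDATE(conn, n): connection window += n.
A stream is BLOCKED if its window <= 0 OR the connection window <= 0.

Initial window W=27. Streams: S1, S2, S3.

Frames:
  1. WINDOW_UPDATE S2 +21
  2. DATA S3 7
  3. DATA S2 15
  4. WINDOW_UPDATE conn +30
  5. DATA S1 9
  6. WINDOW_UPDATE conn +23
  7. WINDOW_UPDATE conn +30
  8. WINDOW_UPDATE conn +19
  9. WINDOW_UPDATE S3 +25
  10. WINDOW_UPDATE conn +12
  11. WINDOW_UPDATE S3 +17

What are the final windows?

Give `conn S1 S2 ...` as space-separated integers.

Op 1: conn=27 S1=27 S2=48 S3=27 blocked=[]
Op 2: conn=20 S1=27 S2=48 S3=20 blocked=[]
Op 3: conn=5 S1=27 S2=33 S3=20 blocked=[]
Op 4: conn=35 S1=27 S2=33 S3=20 blocked=[]
Op 5: conn=26 S1=18 S2=33 S3=20 blocked=[]
Op 6: conn=49 S1=18 S2=33 S3=20 blocked=[]
Op 7: conn=79 S1=18 S2=33 S3=20 blocked=[]
Op 8: conn=98 S1=18 S2=33 S3=20 blocked=[]
Op 9: conn=98 S1=18 S2=33 S3=45 blocked=[]
Op 10: conn=110 S1=18 S2=33 S3=45 blocked=[]
Op 11: conn=110 S1=18 S2=33 S3=62 blocked=[]

Answer: 110 18 33 62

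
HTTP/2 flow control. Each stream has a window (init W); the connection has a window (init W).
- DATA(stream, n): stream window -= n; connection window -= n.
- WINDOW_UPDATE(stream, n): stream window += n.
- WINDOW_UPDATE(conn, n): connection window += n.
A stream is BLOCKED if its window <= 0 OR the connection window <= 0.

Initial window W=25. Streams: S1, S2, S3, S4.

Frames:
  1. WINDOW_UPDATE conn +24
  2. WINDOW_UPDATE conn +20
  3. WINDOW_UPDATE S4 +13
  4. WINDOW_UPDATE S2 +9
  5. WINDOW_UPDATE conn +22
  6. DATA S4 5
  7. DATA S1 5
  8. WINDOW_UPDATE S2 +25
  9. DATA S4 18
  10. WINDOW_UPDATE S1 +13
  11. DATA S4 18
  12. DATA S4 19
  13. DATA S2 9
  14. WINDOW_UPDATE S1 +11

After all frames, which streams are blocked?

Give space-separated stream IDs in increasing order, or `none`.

Answer: S4

Derivation:
Op 1: conn=49 S1=25 S2=25 S3=25 S4=25 blocked=[]
Op 2: conn=69 S1=25 S2=25 S3=25 S4=25 blocked=[]
Op 3: conn=69 S1=25 S2=25 S3=25 S4=38 blocked=[]
Op 4: conn=69 S1=25 S2=34 S3=25 S4=38 blocked=[]
Op 5: conn=91 S1=25 S2=34 S3=25 S4=38 blocked=[]
Op 6: conn=86 S1=25 S2=34 S3=25 S4=33 blocked=[]
Op 7: conn=81 S1=20 S2=34 S3=25 S4=33 blocked=[]
Op 8: conn=81 S1=20 S2=59 S3=25 S4=33 blocked=[]
Op 9: conn=63 S1=20 S2=59 S3=25 S4=15 blocked=[]
Op 10: conn=63 S1=33 S2=59 S3=25 S4=15 blocked=[]
Op 11: conn=45 S1=33 S2=59 S3=25 S4=-3 blocked=[4]
Op 12: conn=26 S1=33 S2=59 S3=25 S4=-22 blocked=[4]
Op 13: conn=17 S1=33 S2=50 S3=25 S4=-22 blocked=[4]
Op 14: conn=17 S1=44 S2=50 S3=25 S4=-22 blocked=[4]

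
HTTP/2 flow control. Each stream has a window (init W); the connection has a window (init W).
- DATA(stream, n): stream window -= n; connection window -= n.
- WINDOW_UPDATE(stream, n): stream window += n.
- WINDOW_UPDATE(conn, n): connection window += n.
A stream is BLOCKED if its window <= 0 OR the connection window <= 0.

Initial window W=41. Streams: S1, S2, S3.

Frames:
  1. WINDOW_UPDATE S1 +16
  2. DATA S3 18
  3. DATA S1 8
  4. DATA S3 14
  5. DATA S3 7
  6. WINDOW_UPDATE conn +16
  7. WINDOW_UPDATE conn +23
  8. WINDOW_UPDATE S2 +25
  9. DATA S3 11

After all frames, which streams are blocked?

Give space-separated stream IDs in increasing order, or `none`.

Answer: S3

Derivation:
Op 1: conn=41 S1=57 S2=41 S3=41 blocked=[]
Op 2: conn=23 S1=57 S2=41 S3=23 blocked=[]
Op 3: conn=15 S1=49 S2=41 S3=23 blocked=[]
Op 4: conn=1 S1=49 S2=41 S3=9 blocked=[]
Op 5: conn=-6 S1=49 S2=41 S3=2 blocked=[1, 2, 3]
Op 6: conn=10 S1=49 S2=41 S3=2 blocked=[]
Op 7: conn=33 S1=49 S2=41 S3=2 blocked=[]
Op 8: conn=33 S1=49 S2=66 S3=2 blocked=[]
Op 9: conn=22 S1=49 S2=66 S3=-9 blocked=[3]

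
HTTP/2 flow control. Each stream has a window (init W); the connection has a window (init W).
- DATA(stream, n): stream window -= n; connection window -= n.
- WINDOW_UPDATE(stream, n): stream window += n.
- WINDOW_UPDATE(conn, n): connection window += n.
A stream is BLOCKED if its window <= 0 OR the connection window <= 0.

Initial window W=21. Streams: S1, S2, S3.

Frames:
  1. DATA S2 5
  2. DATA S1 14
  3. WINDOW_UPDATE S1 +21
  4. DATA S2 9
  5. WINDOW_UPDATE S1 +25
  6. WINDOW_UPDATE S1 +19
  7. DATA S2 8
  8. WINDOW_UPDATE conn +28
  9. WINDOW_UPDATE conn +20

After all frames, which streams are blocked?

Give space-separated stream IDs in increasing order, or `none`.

Answer: S2

Derivation:
Op 1: conn=16 S1=21 S2=16 S3=21 blocked=[]
Op 2: conn=2 S1=7 S2=16 S3=21 blocked=[]
Op 3: conn=2 S1=28 S2=16 S3=21 blocked=[]
Op 4: conn=-7 S1=28 S2=7 S3=21 blocked=[1, 2, 3]
Op 5: conn=-7 S1=53 S2=7 S3=21 blocked=[1, 2, 3]
Op 6: conn=-7 S1=72 S2=7 S3=21 blocked=[1, 2, 3]
Op 7: conn=-15 S1=72 S2=-1 S3=21 blocked=[1, 2, 3]
Op 8: conn=13 S1=72 S2=-1 S3=21 blocked=[2]
Op 9: conn=33 S1=72 S2=-1 S3=21 blocked=[2]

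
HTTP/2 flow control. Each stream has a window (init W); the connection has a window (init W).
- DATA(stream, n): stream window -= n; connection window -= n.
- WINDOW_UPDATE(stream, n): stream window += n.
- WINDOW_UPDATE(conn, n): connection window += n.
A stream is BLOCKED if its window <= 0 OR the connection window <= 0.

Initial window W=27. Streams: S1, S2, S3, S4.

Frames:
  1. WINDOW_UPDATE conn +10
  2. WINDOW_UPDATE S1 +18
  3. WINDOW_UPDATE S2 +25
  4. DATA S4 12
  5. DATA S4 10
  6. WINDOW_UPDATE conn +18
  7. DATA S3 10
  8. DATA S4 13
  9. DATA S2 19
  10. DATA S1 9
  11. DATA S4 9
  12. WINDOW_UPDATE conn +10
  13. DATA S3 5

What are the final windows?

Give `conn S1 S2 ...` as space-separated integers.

Op 1: conn=37 S1=27 S2=27 S3=27 S4=27 blocked=[]
Op 2: conn=37 S1=45 S2=27 S3=27 S4=27 blocked=[]
Op 3: conn=37 S1=45 S2=52 S3=27 S4=27 blocked=[]
Op 4: conn=25 S1=45 S2=52 S3=27 S4=15 blocked=[]
Op 5: conn=15 S1=45 S2=52 S3=27 S4=5 blocked=[]
Op 6: conn=33 S1=45 S2=52 S3=27 S4=5 blocked=[]
Op 7: conn=23 S1=45 S2=52 S3=17 S4=5 blocked=[]
Op 8: conn=10 S1=45 S2=52 S3=17 S4=-8 blocked=[4]
Op 9: conn=-9 S1=45 S2=33 S3=17 S4=-8 blocked=[1, 2, 3, 4]
Op 10: conn=-18 S1=36 S2=33 S3=17 S4=-8 blocked=[1, 2, 3, 4]
Op 11: conn=-27 S1=36 S2=33 S3=17 S4=-17 blocked=[1, 2, 3, 4]
Op 12: conn=-17 S1=36 S2=33 S3=17 S4=-17 blocked=[1, 2, 3, 4]
Op 13: conn=-22 S1=36 S2=33 S3=12 S4=-17 blocked=[1, 2, 3, 4]

Answer: -22 36 33 12 -17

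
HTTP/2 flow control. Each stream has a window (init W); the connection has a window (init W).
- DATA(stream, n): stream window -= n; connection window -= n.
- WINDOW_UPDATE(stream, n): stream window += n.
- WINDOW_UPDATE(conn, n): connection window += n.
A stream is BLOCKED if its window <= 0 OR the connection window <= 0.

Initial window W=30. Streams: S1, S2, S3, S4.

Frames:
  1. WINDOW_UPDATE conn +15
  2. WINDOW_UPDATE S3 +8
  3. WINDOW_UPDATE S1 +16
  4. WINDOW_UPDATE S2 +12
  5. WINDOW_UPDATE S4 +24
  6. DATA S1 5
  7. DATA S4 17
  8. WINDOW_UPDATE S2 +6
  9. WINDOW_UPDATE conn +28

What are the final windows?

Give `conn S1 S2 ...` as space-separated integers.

Answer: 51 41 48 38 37

Derivation:
Op 1: conn=45 S1=30 S2=30 S3=30 S4=30 blocked=[]
Op 2: conn=45 S1=30 S2=30 S3=38 S4=30 blocked=[]
Op 3: conn=45 S1=46 S2=30 S3=38 S4=30 blocked=[]
Op 4: conn=45 S1=46 S2=42 S3=38 S4=30 blocked=[]
Op 5: conn=45 S1=46 S2=42 S3=38 S4=54 blocked=[]
Op 6: conn=40 S1=41 S2=42 S3=38 S4=54 blocked=[]
Op 7: conn=23 S1=41 S2=42 S3=38 S4=37 blocked=[]
Op 8: conn=23 S1=41 S2=48 S3=38 S4=37 blocked=[]
Op 9: conn=51 S1=41 S2=48 S3=38 S4=37 blocked=[]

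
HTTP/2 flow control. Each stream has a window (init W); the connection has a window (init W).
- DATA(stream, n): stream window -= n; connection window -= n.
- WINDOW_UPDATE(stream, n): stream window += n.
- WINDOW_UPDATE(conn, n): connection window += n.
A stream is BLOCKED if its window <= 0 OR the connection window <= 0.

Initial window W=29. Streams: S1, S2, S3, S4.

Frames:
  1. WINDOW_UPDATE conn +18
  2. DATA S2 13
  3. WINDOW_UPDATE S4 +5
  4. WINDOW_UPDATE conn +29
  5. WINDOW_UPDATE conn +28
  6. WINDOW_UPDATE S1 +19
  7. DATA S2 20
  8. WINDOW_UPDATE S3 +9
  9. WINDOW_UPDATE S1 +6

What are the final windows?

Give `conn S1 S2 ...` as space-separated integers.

Answer: 71 54 -4 38 34

Derivation:
Op 1: conn=47 S1=29 S2=29 S3=29 S4=29 blocked=[]
Op 2: conn=34 S1=29 S2=16 S3=29 S4=29 blocked=[]
Op 3: conn=34 S1=29 S2=16 S3=29 S4=34 blocked=[]
Op 4: conn=63 S1=29 S2=16 S3=29 S4=34 blocked=[]
Op 5: conn=91 S1=29 S2=16 S3=29 S4=34 blocked=[]
Op 6: conn=91 S1=48 S2=16 S3=29 S4=34 blocked=[]
Op 7: conn=71 S1=48 S2=-4 S3=29 S4=34 blocked=[2]
Op 8: conn=71 S1=48 S2=-4 S3=38 S4=34 blocked=[2]
Op 9: conn=71 S1=54 S2=-4 S3=38 S4=34 blocked=[2]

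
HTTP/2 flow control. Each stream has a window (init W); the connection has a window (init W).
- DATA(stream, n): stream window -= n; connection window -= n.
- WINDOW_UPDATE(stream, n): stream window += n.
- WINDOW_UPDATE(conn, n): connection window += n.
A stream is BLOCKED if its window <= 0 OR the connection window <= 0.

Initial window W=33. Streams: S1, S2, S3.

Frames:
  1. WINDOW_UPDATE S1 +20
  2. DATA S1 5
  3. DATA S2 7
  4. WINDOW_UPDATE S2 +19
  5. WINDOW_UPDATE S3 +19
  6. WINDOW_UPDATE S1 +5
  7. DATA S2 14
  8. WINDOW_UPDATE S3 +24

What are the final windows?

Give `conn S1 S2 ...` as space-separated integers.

Op 1: conn=33 S1=53 S2=33 S3=33 blocked=[]
Op 2: conn=28 S1=48 S2=33 S3=33 blocked=[]
Op 3: conn=21 S1=48 S2=26 S3=33 blocked=[]
Op 4: conn=21 S1=48 S2=45 S3=33 blocked=[]
Op 5: conn=21 S1=48 S2=45 S3=52 blocked=[]
Op 6: conn=21 S1=53 S2=45 S3=52 blocked=[]
Op 7: conn=7 S1=53 S2=31 S3=52 blocked=[]
Op 8: conn=7 S1=53 S2=31 S3=76 blocked=[]

Answer: 7 53 31 76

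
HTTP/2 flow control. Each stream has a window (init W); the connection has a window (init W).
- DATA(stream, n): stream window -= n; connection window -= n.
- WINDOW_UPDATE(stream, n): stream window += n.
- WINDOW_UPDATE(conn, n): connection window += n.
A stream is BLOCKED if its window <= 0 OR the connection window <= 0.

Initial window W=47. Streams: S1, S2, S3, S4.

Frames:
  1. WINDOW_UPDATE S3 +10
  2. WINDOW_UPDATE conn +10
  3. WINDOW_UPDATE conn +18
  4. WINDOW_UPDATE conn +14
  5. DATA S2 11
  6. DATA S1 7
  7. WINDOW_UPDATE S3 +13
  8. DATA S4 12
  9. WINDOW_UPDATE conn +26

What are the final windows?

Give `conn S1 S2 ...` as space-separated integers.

Op 1: conn=47 S1=47 S2=47 S3=57 S4=47 blocked=[]
Op 2: conn=57 S1=47 S2=47 S3=57 S4=47 blocked=[]
Op 3: conn=75 S1=47 S2=47 S3=57 S4=47 blocked=[]
Op 4: conn=89 S1=47 S2=47 S3=57 S4=47 blocked=[]
Op 5: conn=78 S1=47 S2=36 S3=57 S4=47 blocked=[]
Op 6: conn=71 S1=40 S2=36 S3=57 S4=47 blocked=[]
Op 7: conn=71 S1=40 S2=36 S3=70 S4=47 blocked=[]
Op 8: conn=59 S1=40 S2=36 S3=70 S4=35 blocked=[]
Op 9: conn=85 S1=40 S2=36 S3=70 S4=35 blocked=[]

Answer: 85 40 36 70 35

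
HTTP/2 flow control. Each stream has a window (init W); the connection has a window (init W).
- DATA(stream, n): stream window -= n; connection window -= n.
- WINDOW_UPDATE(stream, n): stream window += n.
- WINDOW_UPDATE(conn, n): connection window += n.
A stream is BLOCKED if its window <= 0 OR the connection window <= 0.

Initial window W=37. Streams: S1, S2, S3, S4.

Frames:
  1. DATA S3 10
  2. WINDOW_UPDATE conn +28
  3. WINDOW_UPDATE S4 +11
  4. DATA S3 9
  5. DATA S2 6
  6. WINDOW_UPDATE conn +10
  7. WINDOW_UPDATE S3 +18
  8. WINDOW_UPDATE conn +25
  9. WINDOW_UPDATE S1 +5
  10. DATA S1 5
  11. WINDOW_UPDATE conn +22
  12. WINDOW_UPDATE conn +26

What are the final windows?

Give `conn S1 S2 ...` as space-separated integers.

Op 1: conn=27 S1=37 S2=37 S3=27 S4=37 blocked=[]
Op 2: conn=55 S1=37 S2=37 S3=27 S4=37 blocked=[]
Op 3: conn=55 S1=37 S2=37 S3=27 S4=48 blocked=[]
Op 4: conn=46 S1=37 S2=37 S3=18 S4=48 blocked=[]
Op 5: conn=40 S1=37 S2=31 S3=18 S4=48 blocked=[]
Op 6: conn=50 S1=37 S2=31 S3=18 S4=48 blocked=[]
Op 7: conn=50 S1=37 S2=31 S3=36 S4=48 blocked=[]
Op 8: conn=75 S1=37 S2=31 S3=36 S4=48 blocked=[]
Op 9: conn=75 S1=42 S2=31 S3=36 S4=48 blocked=[]
Op 10: conn=70 S1=37 S2=31 S3=36 S4=48 blocked=[]
Op 11: conn=92 S1=37 S2=31 S3=36 S4=48 blocked=[]
Op 12: conn=118 S1=37 S2=31 S3=36 S4=48 blocked=[]

Answer: 118 37 31 36 48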